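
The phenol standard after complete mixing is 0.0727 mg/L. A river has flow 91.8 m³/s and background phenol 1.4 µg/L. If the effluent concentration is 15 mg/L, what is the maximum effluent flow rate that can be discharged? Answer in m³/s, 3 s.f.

1.4 µg/L = 0.0014 mg/L.
Mass balance at complete mixing: C_std·(Q_w + Q_r) = Q_w·C_e + Q_r·C_b.
Rearranging, Q_w = Q_r·(C_std − C_b)/(C_e − C_std) = 91.8·(0.0727 − 0.0014) / (15 − 0.0727) = 0.4385 m³/s.

0.438 m³/s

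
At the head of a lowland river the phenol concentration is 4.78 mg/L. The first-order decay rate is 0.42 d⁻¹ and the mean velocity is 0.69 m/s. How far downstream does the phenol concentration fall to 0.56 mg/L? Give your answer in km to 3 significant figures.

From C = C₀·e^(−kt), t = ln(C₀/C)/k = ln(4.78/0.56)/0.42 = 2.144/0.42 = 5.105 d.
Distance = v·t = 0.69 m/s × 4.411e+05 s = 3.044e+05 m = 304.4 km.

304 km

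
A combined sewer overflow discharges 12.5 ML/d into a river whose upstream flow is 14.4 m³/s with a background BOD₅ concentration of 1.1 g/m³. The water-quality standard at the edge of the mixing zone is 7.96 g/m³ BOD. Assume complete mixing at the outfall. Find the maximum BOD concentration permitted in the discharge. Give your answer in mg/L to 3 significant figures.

691 mg/L

12.5 ML/d = 0.1447 m³/s.
Mass balance: 7.96·14.54 = 0.1447·Cₑ + 14.4·1.1.
Cₑ = (115.8 − 15.84) / 0.1447 = 690.8 mg/L.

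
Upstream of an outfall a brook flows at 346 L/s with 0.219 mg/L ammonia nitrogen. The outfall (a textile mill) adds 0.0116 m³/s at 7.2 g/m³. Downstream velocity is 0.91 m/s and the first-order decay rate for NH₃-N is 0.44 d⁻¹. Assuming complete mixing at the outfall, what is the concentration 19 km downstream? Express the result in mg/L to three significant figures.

346 L/s = 0.346 m³/s.
After complete mixing, C₀ = (0.0116·7.2 + 0.346·0.219) / 0.3576 = 0.4455 mg/L.
Travel time t = 1.9e+04 m / 0.91 m/s = 2.088e+04 s = 0.2417 d.
C = 0.4455·exp(−0.44·0.2417) = 0.4455·0.8991 = 0.4005 mg/L.

0.401 mg/L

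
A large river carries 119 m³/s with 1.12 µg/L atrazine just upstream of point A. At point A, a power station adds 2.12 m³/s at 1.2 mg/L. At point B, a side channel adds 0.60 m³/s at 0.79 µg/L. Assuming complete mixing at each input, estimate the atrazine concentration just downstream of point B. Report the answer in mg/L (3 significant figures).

0.0220 mg/L

1.12 µg/L = 0.00112 mg/L.
After input A: C = (119·0.00112 + 2.12·1.2) / 121.1 = 0.0221 mg/L.
0.79 µg/L = 0.00079 mg/L.
After input B: C = (121.1·0.0221 + 0.6·0.00079) / 121.7 = 0.022 mg/L.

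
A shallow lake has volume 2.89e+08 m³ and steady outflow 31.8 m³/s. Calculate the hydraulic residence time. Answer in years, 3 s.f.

Q = 31.8 m³/s × 3.156e+07 s/yr = 1.004e+09 m³/yr.
Hydraulic residence time τ = V/Q = 2.89e+08/1.004e+09 = 0.288 yr.

0.288 yr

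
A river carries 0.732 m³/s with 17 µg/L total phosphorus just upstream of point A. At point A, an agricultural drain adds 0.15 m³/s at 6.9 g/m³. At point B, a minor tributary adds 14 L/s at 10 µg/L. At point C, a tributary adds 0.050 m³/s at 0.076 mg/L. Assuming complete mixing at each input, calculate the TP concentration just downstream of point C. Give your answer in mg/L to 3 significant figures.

1.11 mg/L

17 µg/L = 0.017 mg/L.
After input A: C = (0.732·0.017 + 0.15·6.9) / 0.882 = 1.188 mg/L.
14 L/s = 0.014 m³/s.
10 µg/L = 0.01 mg/L.
After input B: C = (0.882·1.188 + 0.014·0.01) / 0.896 = 1.169 mg/L.
After input C: C = (0.896·1.169 + 0.05·0.076) / 0.946 = 1.111 mg/L.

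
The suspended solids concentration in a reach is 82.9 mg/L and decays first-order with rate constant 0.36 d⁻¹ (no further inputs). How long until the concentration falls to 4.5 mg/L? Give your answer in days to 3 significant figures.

8.09 d

t = ln(C₀/C)/k = ln(82.9/4.5)/0.36 = 2.914/0.36 = 8.093 d.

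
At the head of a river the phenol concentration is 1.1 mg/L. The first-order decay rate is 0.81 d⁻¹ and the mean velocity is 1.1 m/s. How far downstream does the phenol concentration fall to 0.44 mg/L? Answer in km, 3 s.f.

From C = C₀·e^(−kt), t = ln(C₀/C)/k = ln(1.1/0.44)/0.81 = 0.9163/0.81 = 1.131 d.
Distance = v·t = 1.1 m/s × 9.774e+04 s = 1.075e+05 m = 107.5 km.

108 km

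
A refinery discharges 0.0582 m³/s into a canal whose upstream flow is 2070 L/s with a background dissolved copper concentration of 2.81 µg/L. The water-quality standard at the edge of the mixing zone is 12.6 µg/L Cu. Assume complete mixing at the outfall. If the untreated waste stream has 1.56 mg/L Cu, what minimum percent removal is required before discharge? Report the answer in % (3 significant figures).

2070 L/s = 2.07 m³/s.
2.81 µg/L = 0.00281 mg/L.
12.6 µg/L = 0.0126 mg/L.
Mass balance: 0.0126·2.128 = 0.0582·Cₑ + 2.07·0.00281.
Cₑ = (0.02682 − 0.005817) / 0.0582 = 0.3608 mg/L.
Required removal = 1 − 0.3608/1.56 = 76.87 %.

76.9 %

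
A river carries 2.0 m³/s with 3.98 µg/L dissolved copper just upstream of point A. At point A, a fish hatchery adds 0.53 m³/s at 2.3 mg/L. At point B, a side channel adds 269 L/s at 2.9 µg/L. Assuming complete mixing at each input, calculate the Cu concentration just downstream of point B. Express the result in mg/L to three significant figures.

0.439 mg/L

3.98 µg/L = 0.00398 mg/L.
After input A: C = (2·0.00398 + 0.53·2.3) / 2.53 = 0.485 mg/L.
269 L/s = 0.269 m³/s.
2.9 µg/L = 0.0029 mg/L.
After input B: C = (2.53·0.485 + 0.269·0.0029) / 2.799 = 0.4386 mg/L.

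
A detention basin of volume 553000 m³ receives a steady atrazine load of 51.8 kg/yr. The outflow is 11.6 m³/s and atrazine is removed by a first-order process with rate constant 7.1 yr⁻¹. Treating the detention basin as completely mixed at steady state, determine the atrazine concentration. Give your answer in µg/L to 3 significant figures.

0.140 µg/L

Outflow Q = 11.6 m³/s × 3.156e+07 s/yr = 3.661e+08 m³/yr.
Steady-state CSTR mass balance: W = Q·C + k·V·C, so C = W/(Q + kV).
Q + kV = 3.661e+08 + 7.1·553000 = 3.7e+08 m³/yr.
C = 51.8/3.7e+08 = 1.4e-07 kg/m³ = 0.00014 mg/L = 0.14 µg/L.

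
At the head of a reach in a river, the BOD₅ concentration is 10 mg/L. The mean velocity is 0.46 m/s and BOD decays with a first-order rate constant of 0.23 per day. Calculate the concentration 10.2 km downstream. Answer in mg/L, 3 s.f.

9.43 mg/L

Travel time t = 10.2 km / 0.46 m/s = 1.02e+04/0.46 = 2.217e+04 s = 0.2566 d.
First-order decay: C = 10·exp(−0.23·0.2566) = 10·0.9427 = 9.427 mg/L.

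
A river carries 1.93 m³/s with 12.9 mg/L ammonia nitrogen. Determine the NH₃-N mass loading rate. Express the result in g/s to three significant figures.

Mass flux = Q·C = 1.93 m³/s × 12.9 g/m³ = 24.9 g/s.

24.9 g/s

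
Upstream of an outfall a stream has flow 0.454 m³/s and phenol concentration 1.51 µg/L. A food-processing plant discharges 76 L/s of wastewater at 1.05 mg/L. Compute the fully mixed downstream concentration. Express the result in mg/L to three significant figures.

76 L/s = 0.076 m³/s.
1.51 µg/L = 0.00151 mg/L.
Flow-weighted mixing gives C = (0.076·1.05 + 0.454·0.00151) / (0.076 + 0.454) = 0.08049/0.53 = 0.1519 mg/L.

0.152 mg/L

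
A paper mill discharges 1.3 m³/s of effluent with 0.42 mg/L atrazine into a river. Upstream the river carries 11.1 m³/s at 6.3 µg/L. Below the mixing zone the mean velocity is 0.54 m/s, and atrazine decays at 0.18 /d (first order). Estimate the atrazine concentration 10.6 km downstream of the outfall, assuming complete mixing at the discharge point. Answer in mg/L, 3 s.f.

0.0477 mg/L

6.3 µg/L = 0.0063 mg/L.
After complete mixing, C₀ = (1.3·0.42 + 11.1·0.0063) / 12.4 = 0.04967 mg/L.
Travel time t = 1.06e+04 m / 0.54 m/s = 1.963e+04 s = 0.2272 d.
C = 0.04967·exp(−0.18·0.2272) = 0.04967·0.9599 = 0.04768 mg/L.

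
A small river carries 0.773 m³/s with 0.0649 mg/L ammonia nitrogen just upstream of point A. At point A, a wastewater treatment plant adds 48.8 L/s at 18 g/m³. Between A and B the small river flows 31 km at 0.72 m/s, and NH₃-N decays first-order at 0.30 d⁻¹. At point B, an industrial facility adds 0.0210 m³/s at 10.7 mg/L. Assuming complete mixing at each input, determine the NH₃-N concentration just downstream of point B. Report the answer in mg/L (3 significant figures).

48.8 L/s = 0.0488 m³/s.
After input A: C = (0.773·0.0649 + 0.0488·18) / 0.8218 = 1.13 mg/L.
Over the 31 km reach to input B (t = 4.306e+04 s = 0.4983 d), decay gives C = 1.13·exp(−0.30·0.4983) = 0.973 mg/L.
After input B: C = (0.8218·0.973 + 0.021·10.7) / 0.8428 = 1.215 mg/L.

1.22 mg/L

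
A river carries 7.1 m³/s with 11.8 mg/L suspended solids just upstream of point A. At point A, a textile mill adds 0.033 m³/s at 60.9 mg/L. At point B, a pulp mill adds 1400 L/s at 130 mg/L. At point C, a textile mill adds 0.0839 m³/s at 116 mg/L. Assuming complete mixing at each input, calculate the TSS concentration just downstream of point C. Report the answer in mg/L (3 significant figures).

After input A: C = (7.1·11.8 + 0.033·60.9) / 7.133 = 12.03 mg/L.
1400 L/s = 1.4 m³/s.
After input B: C = (7.133·12.03 + 1.4·130) / 8.533 = 31.38 mg/L.
After input C: C = (8.533·31.38 + 0.0839·116) / 8.617 = 32.21 mg/L.

32.2 mg/L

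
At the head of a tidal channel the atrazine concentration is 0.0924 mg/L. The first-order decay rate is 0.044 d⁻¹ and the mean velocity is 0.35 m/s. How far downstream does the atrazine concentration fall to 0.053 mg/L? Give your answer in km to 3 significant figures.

382 km

From C = C₀·e^(−kt), t = ln(C₀/C)/k = ln(0.0924/0.053)/0.044 = 0.5558/0.044 = 12.63 d.
Distance = v·t = 0.35 m/s × 1.091e+06 s = 3.82e+05 m = 382 km.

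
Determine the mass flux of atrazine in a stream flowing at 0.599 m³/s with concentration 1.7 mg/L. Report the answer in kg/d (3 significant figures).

Mass flux = Q·C = 0.599 m³/s × 1.7 g/m³ = 1.018 g/s.
= 1.018 g/s × 86.4 = 87.98 kg/d.

88.0 kg/d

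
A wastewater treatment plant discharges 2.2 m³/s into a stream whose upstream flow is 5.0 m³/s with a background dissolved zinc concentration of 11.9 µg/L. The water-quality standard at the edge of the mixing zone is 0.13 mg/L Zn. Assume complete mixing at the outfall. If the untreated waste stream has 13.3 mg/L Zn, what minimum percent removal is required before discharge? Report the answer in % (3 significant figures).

11.9 µg/L = 0.0119 mg/L.
Mass balance: 0.13·7.2 = 2.2·Cₑ + 5·0.0119.
Cₑ = (0.936 − 0.0595) / 2.2 = 0.3984 mg/L.
Required removal = 1 − 0.3984/13.3 = 97 %.

97.0 %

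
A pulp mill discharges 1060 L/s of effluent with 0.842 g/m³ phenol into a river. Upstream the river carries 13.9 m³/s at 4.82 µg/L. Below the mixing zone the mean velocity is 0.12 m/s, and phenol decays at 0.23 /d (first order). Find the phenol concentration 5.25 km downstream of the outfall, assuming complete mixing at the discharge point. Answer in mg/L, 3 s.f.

0.0571 mg/L

1060 L/s = 1.06 m³/s.
4.82 µg/L = 0.00482 mg/L.
After complete mixing, C₀ = (1.06·0.842 + 13.9·0.00482) / 14.96 = 0.06414 mg/L.
Travel time t = 5250 m / 0.12 m/s = 4.375e+04 s = 0.5064 d.
C = 0.06414·exp(−0.23·0.5064) = 0.06414·0.8901 = 0.05709 mg/L.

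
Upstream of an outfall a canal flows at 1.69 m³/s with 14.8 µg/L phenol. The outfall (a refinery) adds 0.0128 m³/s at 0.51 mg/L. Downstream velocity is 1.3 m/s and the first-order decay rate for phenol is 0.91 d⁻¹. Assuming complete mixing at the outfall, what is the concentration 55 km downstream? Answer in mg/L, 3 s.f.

14.8 µg/L = 0.0148 mg/L.
After complete mixing, C₀ = (0.0128·0.51 + 1.69·0.0148) / 1.703 = 0.01852 mg/L.
Travel time t = 5.5e+04 m / 1.3 m/s = 4.231e+04 s = 0.4897 d.
C = 0.01852·exp(−0.91·0.4897) = 0.01852·0.6404 = 0.01186 mg/L.

0.0119 mg/L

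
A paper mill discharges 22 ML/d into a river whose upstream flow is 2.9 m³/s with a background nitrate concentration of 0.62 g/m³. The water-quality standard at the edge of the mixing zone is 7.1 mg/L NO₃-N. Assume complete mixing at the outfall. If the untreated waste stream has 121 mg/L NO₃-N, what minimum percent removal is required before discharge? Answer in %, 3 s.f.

22 ML/d = 0.2546 m³/s.
Mass balance: 7.1·3.155 = 0.2546·Cₑ + 2.9·0.62.
Cₑ = (22.4 − 1.798) / 0.2546 = 80.9 mg/L.
Required removal = 1 − 80.9/121 = 33.14 %.

33.1 %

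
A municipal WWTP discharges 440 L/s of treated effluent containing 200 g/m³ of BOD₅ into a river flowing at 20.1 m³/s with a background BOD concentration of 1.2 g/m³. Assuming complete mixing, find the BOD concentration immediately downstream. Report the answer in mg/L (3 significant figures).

440 L/s = 0.44 m³/s.
By mass balance at complete mixing, C = (0.44·200 + 20.1·1.2) / (0.44 + 20.1) = 112.1/20.54 = 5.459 mg/L.

5.46 mg/L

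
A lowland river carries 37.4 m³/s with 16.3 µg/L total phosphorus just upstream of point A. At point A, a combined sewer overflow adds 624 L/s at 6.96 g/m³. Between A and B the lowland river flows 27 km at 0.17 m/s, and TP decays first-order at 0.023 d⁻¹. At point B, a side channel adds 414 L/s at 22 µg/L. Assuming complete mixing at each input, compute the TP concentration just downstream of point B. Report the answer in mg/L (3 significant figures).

0.124 mg/L

16.3 µg/L = 0.0163 mg/L.
624 L/s = 0.624 m³/s.
After input A: C = (37.4·0.0163 + 0.624·6.96) / 38.02 = 0.1303 mg/L.
Over the 27 km reach to input B (t = 1.588e+05 s = 1.838 d), decay gives C = 0.1303·exp(−0.023·1.838) = 0.1249 mg/L.
414 L/s = 0.414 m³/s.
22 µg/L = 0.022 mg/L.
After input B: C = (38.02·0.1249 + 0.414·0.022) / 38.44 = 0.1238 mg/L.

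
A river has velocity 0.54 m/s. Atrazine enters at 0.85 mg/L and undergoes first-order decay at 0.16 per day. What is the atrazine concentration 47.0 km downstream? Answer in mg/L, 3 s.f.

0.723 mg/L

Travel time t = 47.0 km / 0.54 m/s = 4.7e+04/0.54 = 8.704e+04 s = 1.007 d.
First-order decay: C = 0.85·exp(−0.16·1.007) = 0.85·0.8511 = 0.7235 mg/L.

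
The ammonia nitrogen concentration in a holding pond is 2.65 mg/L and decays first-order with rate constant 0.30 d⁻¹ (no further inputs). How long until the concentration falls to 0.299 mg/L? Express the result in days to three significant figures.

7.27 d

t = ln(C₀/C)/k = ln(2.65/0.299)/0.30 = 2.182/0.30 = 7.273 d.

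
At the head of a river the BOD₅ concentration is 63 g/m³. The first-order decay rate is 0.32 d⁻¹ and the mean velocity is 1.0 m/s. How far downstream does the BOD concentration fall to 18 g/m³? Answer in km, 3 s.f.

From C = C₀·e^(−kt), t = ln(C₀/C)/k = ln(63/18)/0.32 = 1.253/0.32 = 3.915 d.
Distance = v·t = 1.0 m/s × 3.382e+05 s = 3.382e+05 m = 338.2 km.

338 km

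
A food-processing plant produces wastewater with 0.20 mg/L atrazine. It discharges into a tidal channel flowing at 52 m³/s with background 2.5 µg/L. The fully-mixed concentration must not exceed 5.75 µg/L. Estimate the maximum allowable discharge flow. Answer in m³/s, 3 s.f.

2.5 µg/L = 0.0025 mg/L.
5.75 µg/L = 0.00575 mg/L.
Mass balance at complete mixing: C_std·(Q_w + Q_r) = Q_w·C_e + Q_r·C_b.
Rearranging, Q_w = Q_r·(C_std − C_b)/(C_e − C_std) = 52·(0.00575 − 0.0025) / (0.2 − 0.00575) = 0.87 m³/s.

0.870 m³/s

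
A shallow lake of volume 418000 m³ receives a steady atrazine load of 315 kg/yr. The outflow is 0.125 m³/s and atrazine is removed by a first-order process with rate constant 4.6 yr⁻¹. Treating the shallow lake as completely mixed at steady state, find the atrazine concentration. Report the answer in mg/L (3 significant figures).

0.0537 mg/L

Outflow Q = 0.125 m³/s × 3.156e+07 s/yr = 3.945e+06 m³/yr.
Steady-state CSTR mass balance: W = Q·C + k·V·C, so C = W/(Q + kV).
Q + kV = 3.945e+06 + 4.6·418000 = 5.868e+06 m³/yr.
C = 315/5.868e+06 = 5.369e-05 kg/m³ = 0.05369 mg/L.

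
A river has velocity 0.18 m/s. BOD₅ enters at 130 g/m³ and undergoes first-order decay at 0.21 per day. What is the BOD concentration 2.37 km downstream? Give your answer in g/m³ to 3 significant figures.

126 g/m³

Travel time t = 2.37 km / 0.18 m/s = 2370/0.18 = 1.317e+04 s = 0.1524 d.
First-order decay: C = 130·exp(−0.21·0.1524) = 130·0.9685 = 125.9 g/m³.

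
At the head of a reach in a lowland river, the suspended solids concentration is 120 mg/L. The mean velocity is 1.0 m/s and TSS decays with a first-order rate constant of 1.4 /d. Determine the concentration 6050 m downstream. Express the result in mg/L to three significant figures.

Travel time t = 6050 m / 1.0 m/s = 6050/1.0 = 6050 s = 0.07002 d.
First-order decay: C = 120·exp(−1.4·0.07002) = 120·0.9066 = 108.8 mg/L.

109 mg/L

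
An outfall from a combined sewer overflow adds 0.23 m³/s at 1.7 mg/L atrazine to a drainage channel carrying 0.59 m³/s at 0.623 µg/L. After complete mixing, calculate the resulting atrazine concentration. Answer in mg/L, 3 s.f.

0.623 µg/L = 0.000623 mg/L.
Flow-weighted mixing gives C = (0.23·1.7 + 0.59·0.000623) / (0.23 + 0.59) = 0.3914/0.82 = 0.4773 mg/L.

0.477 mg/L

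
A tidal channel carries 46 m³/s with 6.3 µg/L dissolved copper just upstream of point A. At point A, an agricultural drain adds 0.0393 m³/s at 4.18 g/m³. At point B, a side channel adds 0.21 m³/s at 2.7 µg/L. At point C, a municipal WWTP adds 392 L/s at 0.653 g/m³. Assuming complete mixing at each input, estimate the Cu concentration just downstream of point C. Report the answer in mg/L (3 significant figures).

6.3 µg/L = 0.0063 mg/L.
After input A: C = (46·0.0063 + 0.0393·4.18) / 46.04 = 0.009863 mg/L.
2.7 µg/L = 0.0027 mg/L.
After input B: C = (46.04·0.009863 + 0.21·0.0027) / 46.25 = 0.00983 mg/L.
392 L/s = 0.392 m³/s.
After input C: C = (46.25·0.00983 + 0.392·0.653) / 46.64 = 0.01524 mg/L.

0.0152 mg/L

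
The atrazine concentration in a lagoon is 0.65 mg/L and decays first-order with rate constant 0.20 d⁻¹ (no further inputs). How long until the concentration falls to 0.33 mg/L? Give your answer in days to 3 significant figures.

3.39 d

t = ln(C₀/C)/k = ln(0.65/0.33)/0.20 = 0.6779/0.20 = 3.389 d.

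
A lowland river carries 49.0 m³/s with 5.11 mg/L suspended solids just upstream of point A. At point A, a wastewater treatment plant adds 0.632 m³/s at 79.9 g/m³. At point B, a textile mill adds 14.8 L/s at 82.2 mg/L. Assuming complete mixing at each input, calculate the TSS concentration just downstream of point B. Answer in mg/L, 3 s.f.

After input A: C = (49·5.11 + 0.632·79.9) / 49.63 = 6.062 mg/L.
14.8 L/s = 0.0148 m³/s.
After input B: C = (49.63·6.062 + 0.0148·82.2) / 49.65 = 6.085 mg/L.

6.09 mg/L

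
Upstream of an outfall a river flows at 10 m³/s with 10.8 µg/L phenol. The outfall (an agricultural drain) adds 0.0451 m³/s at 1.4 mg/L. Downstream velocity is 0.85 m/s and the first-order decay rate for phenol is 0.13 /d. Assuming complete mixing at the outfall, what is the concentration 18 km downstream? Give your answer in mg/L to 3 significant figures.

0.0165 mg/L

10.8 µg/L = 0.0108 mg/L.
After complete mixing, C₀ = (0.0451·1.4 + 10·0.0108) / 10.05 = 0.01704 mg/L.
Travel time t = 1.8e+04 m / 0.85 m/s = 2.118e+04 s = 0.2451 d.
C = 0.01704·exp(−0.13·0.2451) = 0.01704·0.9686 = 0.0165 mg/L.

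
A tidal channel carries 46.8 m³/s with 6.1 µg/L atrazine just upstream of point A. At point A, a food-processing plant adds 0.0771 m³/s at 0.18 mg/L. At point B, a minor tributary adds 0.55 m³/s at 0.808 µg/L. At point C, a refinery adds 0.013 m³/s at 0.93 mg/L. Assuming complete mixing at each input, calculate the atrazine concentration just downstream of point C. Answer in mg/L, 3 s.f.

0.00657 mg/L

6.1 µg/L = 0.0061 mg/L.
After input A: C = (46.8·0.0061 + 0.0771·0.18) / 46.88 = 0.006386 mg/L.
0.808 µg/L = 0.000808 mg/L.
After input B: C = (46.88·0.006386 + 0.55·0.000808) / 47.43 = 0.006321 mg/L.
After input C: C = (47.43·0.006321 + 0.013·0.93) / 47.44 = 0.006574 mg/L.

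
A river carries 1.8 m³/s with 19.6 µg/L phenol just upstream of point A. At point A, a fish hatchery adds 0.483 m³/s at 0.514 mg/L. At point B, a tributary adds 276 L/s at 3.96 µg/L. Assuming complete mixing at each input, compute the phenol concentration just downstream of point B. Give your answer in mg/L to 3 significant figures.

19.6 µg/L = 0.0196 mg/L.
After input A: C = (1.8·0.0196 + 0.483·0.514) / 2.283 = 0.1242 mg/L.
276 L/s = 0.276 m³/s.
3.96 µg/L = 0.00396 mg/L.
After input B: C = (2.283·0.1242 + 0.276·0.00396) / 2.559 = 0.1112 mg/L.

0.111 mg/L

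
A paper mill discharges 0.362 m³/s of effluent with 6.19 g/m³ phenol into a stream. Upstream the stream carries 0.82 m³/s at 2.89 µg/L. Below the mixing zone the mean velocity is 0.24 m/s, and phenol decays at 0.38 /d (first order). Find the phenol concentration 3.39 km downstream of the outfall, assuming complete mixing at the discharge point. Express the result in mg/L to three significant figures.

2.89 µg/L = 0.00289 mg/L.
After complete mixing, C₀ = (0.362·6.19 + 0.82·0.00289) / 1.182 = 1.898 mg/L.
Travel time t = 3390 m / 0.24 m/s = 1.412e+04 s = 0.1635 d.
C = 1.898·exp(−0.38·0.1635) = 1.898·0.9398 = 1.783 mg/L.

1.78 mg/L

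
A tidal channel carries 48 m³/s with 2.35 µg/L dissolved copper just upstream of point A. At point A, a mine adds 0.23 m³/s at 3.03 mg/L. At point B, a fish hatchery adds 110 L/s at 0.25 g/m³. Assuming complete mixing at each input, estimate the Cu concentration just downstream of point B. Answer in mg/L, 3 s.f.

2.35 µg/L = 0.00235 mg/L.
After input A: C = (48·0.00235 + 0.23·3.03) / 48.23 = 0.01679 mg/L.
110 L/s = 0.11 m³/s.
After input B: C = (48.23·0.01679 + 0.11·0.25) / 48.34 = 0.01732 mg/L.

0.0173 mg/L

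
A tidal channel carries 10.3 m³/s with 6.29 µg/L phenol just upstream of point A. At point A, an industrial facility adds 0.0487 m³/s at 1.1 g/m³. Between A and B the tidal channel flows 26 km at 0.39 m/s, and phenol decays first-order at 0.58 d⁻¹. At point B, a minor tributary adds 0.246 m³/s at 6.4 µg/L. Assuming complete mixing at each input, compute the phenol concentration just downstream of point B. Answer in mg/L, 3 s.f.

6.29 µg/L = 0.00629 mg/L.
After input A: C = (10.3·0.00629 + 0.0487·1.1) / 10.35 = 0.01144 mg/L.
Over the 26 km reach to input B (t = 6.667e+04 s = 0.7716 d), decay gives C = 0.01144·exp(−0.58·0.7716) = 0.007311 mg/L.
6.4 µg/L = 0.0064 mg/L.
After input B: C = (10.35·0.007311 + 0.246·0.0064) / 10.59 = 0.007289 mg/L.

0.00729 mg/L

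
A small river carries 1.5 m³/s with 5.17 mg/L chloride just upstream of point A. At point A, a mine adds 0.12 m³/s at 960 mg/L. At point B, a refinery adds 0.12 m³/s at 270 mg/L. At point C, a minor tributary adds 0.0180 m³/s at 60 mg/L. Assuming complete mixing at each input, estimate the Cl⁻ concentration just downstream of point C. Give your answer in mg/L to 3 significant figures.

89.0 mg/L

After input A: C = (1.5·5.17 + 0.12·960) / 1.62 = 75.9 mg/L.
After input B: C = (1.62·75.9 + 0.12·270) / 1.74 = 89.28 mg/L.
After input C: C = (1.74·89.28 + 0.018·60) / 1.758 = 88.98 mg/L.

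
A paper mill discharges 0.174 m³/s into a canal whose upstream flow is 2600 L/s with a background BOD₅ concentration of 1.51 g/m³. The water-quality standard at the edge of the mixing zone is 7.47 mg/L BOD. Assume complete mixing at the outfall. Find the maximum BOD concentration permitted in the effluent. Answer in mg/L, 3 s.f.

96.5 mg/L

2600 L/s = 2.6 m³/s.
Mass balance: 7.47·2.774 = 0.174·Cₑ + 2.6·1.51.
Cₑ = (20.72 − 3.926) / 0.174 = 96.53 mg/L.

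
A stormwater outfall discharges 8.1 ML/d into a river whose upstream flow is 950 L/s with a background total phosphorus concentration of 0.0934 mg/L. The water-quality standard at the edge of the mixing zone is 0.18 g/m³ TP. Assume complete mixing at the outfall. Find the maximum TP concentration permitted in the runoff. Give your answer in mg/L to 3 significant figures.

1.06 mg/L

8.1 ML/d = 0.09375 m³/s.
950 L/s = 0.95 m³/s.
Mass balance: 0.18·1.044 = 0.09375·Cₑ + 0.95·0.0934.
Cₑ = (0.1879 − 0.08873) / 0.09375 = 1.058 mg/L.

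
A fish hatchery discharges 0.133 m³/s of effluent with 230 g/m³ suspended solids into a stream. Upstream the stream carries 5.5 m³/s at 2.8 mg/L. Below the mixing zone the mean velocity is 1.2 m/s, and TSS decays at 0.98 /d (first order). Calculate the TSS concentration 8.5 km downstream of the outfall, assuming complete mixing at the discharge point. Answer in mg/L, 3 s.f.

After complete mixing, C₀ = (0.133·230 + 5.5·2.8) / 5.633 = 8.164 mg/L.
Travel time t = 8500 m / 1.2 m/s = 7083 s = 0.08198 d.
C = 8.164·exp(−0.98·0.08198) = 8.164·0.9228 = 7.534 mg/L.

7.53 mg/L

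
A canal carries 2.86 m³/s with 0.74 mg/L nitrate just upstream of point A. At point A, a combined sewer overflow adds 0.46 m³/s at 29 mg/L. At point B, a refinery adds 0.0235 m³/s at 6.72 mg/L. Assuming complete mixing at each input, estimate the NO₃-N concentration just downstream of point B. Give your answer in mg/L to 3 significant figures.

After input A: C = (2.86·0.74 + 0.46·29) / 3.32 = 4.656 mg/L.
After input B: C = (3.32·4.656 + 0.0235·6.72) / 3.343 = 4.67 mg/L.

4.67 mg/L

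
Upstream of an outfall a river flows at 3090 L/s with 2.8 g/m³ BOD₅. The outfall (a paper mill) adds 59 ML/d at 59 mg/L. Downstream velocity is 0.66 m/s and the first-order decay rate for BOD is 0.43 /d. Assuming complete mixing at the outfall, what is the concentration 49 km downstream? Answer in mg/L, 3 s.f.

8.96 mg/L

59 ML/d = 0.6829 m³/s.
3090 L/s = 3.09 m³/s.
After complete mixing, C₀ = (0.6829·59 + 3.09·2.8) / 3.773 = 12.97 mg/L.
Travel time t = 4.9e+04 m / 0.66 m/s = 7.424e+04 s = 0.8593 d.
C = 12.97·exp(−0.43·0.8593) = 12.97·0.6911 = 8.965 mg/L.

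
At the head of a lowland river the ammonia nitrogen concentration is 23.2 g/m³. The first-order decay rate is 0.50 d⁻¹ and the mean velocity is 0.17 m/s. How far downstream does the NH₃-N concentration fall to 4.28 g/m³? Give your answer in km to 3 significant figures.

49.7 km

From C = C₀·e^(−kt), t = ln(C₀/C)/k = ln(23.2/4.28)/0.50 = 1.69/0.50 = 3.38 d.
Distance = v·t = 0.17 m/s × 2.921e+05 s = 4.965e+04 m = 49.65 km.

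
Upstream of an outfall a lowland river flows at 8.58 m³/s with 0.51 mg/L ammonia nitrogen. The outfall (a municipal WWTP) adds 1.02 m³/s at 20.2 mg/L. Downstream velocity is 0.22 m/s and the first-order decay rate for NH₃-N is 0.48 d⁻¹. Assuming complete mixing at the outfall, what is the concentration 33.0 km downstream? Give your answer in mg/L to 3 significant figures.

1.13 mg/L

After complete mixing, C₀ = (1.02·20.2 + 8.58·0.51) / 9.6 = 2.602 mg/L.
Travel time t = 3.3e+04 m / 0.22 m/s = 1.5e+05 s = 1.736 d.
C = 2.602·exp(−0.48·1.736) = 2.602·0.4346 = 1.131 mg/L.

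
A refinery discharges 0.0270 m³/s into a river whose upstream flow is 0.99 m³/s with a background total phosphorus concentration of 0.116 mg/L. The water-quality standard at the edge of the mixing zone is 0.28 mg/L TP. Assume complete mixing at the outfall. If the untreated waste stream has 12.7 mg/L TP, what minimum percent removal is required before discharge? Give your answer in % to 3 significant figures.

50.4 %

Mass balance: 0.28·1.017 = 0.027·Cₑ + 0.99·0.116.
Cₑ = (0.2848 − 0.1148) / 0.027 = 6.293 mg/L.
Required removal = 1 − 6.293/12.7 = 50.45 %.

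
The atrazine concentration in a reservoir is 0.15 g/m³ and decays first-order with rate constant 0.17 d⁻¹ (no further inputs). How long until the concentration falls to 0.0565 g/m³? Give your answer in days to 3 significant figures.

t = ln(C₀/C)/k = ln(0.15/0.0565)/0.17 = 0.9764/0.17 = 5.743 d.

5.74 d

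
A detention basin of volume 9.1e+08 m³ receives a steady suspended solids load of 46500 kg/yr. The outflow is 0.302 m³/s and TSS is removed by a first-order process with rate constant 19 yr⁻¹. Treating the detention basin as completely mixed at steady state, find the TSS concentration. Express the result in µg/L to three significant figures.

2.69 µg/L

Outflow Q = 0.302 m³/s × 3.156e+07 s/yr = 9.53e+06 m³/yr.
Steady-state CSTR mass balance: W = Q·C + k·V·C, so C = W/(Q + kV).
Q + kV = 9.53e+06 + 19·9.1e+08 = 1.73e+10 m³/yr.
C = 46500/1.73e+10 = 2.688e-06 kg/m³ = 0.002688 mg/L = 2.688 µg/L.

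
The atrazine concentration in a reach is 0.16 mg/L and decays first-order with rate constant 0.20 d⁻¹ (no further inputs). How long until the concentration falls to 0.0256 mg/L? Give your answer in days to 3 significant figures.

t = ln(C₀/C)/k = ln(0.16/0.0256)/0.20 = 1.833/0.20 = 9.163 d.

9.16 d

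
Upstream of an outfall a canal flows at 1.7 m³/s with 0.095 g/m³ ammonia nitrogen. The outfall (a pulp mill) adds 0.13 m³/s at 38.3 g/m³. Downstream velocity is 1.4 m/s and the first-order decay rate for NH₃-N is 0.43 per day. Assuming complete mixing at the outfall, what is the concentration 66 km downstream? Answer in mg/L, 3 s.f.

2.22 mg/L

After complete mixing, C₀ = (0.13·38.3 + 1.7·0.095) / 1.83 = 2.809 mg/L.
Travel time t = 6.6e+04 m / 1.4 m/s = 4.714e+04 s = 0.5456 d.
C = 2.809·exp(−0.43·0.5456) = 2.809·0.7909 = 2.222 mg/L.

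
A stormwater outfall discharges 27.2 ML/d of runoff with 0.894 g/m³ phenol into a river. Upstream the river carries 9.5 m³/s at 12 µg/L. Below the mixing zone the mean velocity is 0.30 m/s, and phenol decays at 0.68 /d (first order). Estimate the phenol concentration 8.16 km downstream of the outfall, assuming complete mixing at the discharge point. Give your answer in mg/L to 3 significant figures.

0.0325 mg/L

27.2 ML/d = 0.3148 m³/s.
12 µg/L = 0.012 mg/L.
After complete mixing, C₀ = (0.3148·0.894 + 9.5·0.012) / 9.815 = 0.04029 mg/L.
Travel time t = 8160 m / 0.30 m/s = 2.72e+04 s = 0.3148 d.
C = 0.04029·exp(−0.68·0.3148) = 0.04029·0.8073 = 0.03253 mg/L.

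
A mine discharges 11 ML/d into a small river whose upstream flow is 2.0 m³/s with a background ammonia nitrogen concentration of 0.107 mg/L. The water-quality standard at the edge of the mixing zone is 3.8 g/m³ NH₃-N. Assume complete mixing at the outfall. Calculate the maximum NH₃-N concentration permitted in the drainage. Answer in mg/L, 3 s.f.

11 ML/d = 0.1273 m³/s.
Mass balance: 3.8·2.127 = 0.1273·Cₑ + 2·0.107.
Cₑ = (8.084 − 0.214) / 0.1273 = 61.81 mg/L.

61.8 mg/L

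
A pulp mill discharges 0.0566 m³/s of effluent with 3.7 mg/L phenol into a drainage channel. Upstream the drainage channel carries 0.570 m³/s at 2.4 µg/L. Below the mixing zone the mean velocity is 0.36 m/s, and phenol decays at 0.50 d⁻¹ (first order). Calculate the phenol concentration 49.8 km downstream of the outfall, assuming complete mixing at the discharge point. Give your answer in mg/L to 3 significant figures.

2.4 µg/L = 0.0024 mg/L.
After complete mixing, C₀ = (0.0566·3.7 + 0.57·0.0024) / 0.6266 = 0.3364 mg/L.
Travel time t = 4.98e+04 m / 0.36 m/s = 1.383e+05 s = 1.601 d.
C = 0.3364·exp(−0.50·1.601) = 0.3364·0.4491 = 0.1511 mg/L.

0.151 mg/L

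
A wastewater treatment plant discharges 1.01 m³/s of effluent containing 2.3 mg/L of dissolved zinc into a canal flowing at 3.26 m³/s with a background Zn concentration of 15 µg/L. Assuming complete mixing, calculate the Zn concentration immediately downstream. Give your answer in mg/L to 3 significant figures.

15 µg/L = 0.015 mg/L.
Conservation of mass across the mixing zone: C = (1.01·2.3 + 3.26·0.015) / (1.01 + 3.26) = 2.372/4.27 = 0.5555 mg/L.

0.555 mg/L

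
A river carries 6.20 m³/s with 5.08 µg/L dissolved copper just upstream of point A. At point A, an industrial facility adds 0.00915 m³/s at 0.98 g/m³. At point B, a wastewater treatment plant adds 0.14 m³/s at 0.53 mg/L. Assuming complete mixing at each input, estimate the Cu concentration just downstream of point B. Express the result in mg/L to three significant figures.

5.08 µg/L = 0.00508 mg/L.
After input A: C = (6.2·0.00508 + 0.00915·0.98) / 6.209 = 0.006517 mg/L.
After input B: C = (6.209·0.006517 + 0.14·0.53) / 6.349 = 0.01806 mg/L.

0.0181 mg/L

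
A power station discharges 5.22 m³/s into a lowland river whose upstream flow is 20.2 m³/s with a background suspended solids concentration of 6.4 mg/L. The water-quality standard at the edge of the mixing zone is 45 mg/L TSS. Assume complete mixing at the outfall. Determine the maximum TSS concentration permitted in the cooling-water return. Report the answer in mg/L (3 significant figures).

194 mg/L

Mass balance: 45·25.42 = 5.22·Cₑ + 20.2·6.4.
Cₑ = (1144 − 129.3) / 5.22 = 194.4 mg/L.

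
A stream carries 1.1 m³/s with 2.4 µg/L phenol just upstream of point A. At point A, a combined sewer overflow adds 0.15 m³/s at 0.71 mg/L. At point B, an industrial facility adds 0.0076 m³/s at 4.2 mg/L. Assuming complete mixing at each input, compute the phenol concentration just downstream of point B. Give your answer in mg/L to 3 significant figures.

2.4 µg/L = 0.0024 mg/L.
After input A: C = (1.1·0.0024 + 0.15·0.71) / 1.25 = 0.08731 mg/L.
After input B: C = (1.25·0.08731 + 0.0076·4.2) / 1.258 = 0.1122 mg/L.

0.112 mg/L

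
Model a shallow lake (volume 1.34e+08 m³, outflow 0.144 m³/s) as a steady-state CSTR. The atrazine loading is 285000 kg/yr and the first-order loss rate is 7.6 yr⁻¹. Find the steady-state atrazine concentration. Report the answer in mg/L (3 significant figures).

0.279 mg/L

Outflow Q = 0.144 m³/s × 3.156e+07 s/yr = 4.544e+06 m³/yr.
Steady-state CSTR mass balance: W = Q·C + k·V·C, so C = W/(Q + kV).
Q + kV = 4.544e+06 + 7.6·1.34e+08 = 1.023e+09 m³/yr.
C = 285000/1.023e+09 = 0.0002786 kg/m³ = 0.2786 mg/L.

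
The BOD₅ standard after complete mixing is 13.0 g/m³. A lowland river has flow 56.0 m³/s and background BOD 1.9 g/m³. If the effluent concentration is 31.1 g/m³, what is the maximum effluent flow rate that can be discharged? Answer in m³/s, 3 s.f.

34.3 m³/s

Mass balance at complete mixing: C_std·(Q_w + Q_r) = Q_w·C_e + Q_r·C_b.
Rearranging, Q_w = Q_r·(C_std − C_b)/(C_e − C_std) = 56.0·(13 − 1.9) / (31.1 − 13) = 34.34 m³/s.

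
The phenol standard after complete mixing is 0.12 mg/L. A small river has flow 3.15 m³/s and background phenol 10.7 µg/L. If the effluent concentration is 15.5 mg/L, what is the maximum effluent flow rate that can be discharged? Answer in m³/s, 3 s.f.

0.0224 m³/s

10.7 µg/L = 0.0107 mg/L.
Mass balance at complete mixing: C_std·(Q_w + Q_r) = Q_w·C_e + Q_r·C_b.
Rearranging, Q_w = Q_r·(C_std − C_b)/(C_e − C_std) = 3.15·(0.12 − 0.0107) / (15.5 − 0.12) = 0.02239 m³/s.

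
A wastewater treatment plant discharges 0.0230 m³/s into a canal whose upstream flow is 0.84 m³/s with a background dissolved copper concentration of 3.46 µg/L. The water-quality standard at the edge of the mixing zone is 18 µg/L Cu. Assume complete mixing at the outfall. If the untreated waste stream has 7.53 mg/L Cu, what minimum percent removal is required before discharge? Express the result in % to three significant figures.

3.46 µg/L = 0.00346 mg/L.
18 µg/L = 0.018 mg/L.
Mass balance: 0.018·0.863 = 0.023·Cₑ + 0.84·0.00346.
Cₑ = (0.01553 − 0.002906) / 0.023 = 0.549 mg/L.
Required removal = 1 − 0.549/7.53 = 92.71 %.

92.7 %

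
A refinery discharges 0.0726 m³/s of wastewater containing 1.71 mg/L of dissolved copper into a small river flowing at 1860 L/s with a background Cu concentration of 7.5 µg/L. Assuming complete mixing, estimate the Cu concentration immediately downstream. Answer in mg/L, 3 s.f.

0.0715 mg/L

1860 L/s = 1.86 m³/s.
7.5 µg/L = 0.0075 mg/L.
Conservation of mass across the mixing zone: C = (0.0726·1.71 + 1.86·0.0075) / (0.0726 + 1.86) = 0.1381/1.933 = 0.07146 mg/L.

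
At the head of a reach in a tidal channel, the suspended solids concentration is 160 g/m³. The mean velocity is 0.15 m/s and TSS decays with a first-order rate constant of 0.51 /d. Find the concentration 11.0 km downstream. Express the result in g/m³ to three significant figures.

104 g/m³

Travel time t = 11.0 km / 0.15 m/s = 1.1e+04/0.15 = 7.333e+04 s = 0.8488 d.
First-order decay: C = 160·exp(−0.51·0.8488) = 160·0.6486 = 103.8 g/m³.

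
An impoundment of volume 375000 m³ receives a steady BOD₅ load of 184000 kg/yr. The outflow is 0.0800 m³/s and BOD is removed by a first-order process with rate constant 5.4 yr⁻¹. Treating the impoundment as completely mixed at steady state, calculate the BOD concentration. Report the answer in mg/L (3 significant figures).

Outflow Q = 0.0800 m³/s × 3.156e+07 s/yr = 2.525e+06 m³/yr.
Steady-state CSTR mass balance: W = Q·C + k·V·C, so C = W/(Q + kV).
Q + kV = 2.525e+06 + 5.4·375000 = 4.55e+06 m³/yr.
C = 184000/4.55e+06 = 0.04044 kg/m³ = 40.44 mg/L.

40.4 mg/L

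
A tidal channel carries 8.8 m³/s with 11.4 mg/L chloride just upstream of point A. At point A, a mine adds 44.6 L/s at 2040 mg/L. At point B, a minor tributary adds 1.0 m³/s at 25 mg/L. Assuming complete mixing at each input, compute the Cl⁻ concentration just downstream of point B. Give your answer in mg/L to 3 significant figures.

22.0 mg/L

44.6 L/s = 0.0446 m³/s.
After input A: C = (8.8·11.4 + 0.0446·2040) / 8.845 = 21.63 mg/L.
After input B: C = (8.845·21.63 + 1·25) / 9.845 = 21.97 mg/L.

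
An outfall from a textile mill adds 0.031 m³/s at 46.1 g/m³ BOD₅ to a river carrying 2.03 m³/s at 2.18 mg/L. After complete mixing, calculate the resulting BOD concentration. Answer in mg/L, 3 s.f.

2.84 mg/L

Conservation of mass across the mixing zone: C = (0.031·46.1 + 2.03·2.18) / (0.031 + 2.03) = 5.854/2.061 = 2.841 mg/L.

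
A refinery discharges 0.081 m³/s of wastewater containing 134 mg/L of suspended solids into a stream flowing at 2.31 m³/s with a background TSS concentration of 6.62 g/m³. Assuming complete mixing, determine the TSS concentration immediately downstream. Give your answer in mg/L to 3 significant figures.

Flow-weighted mixing gives C = (0.081·134 + 2.31·6.62) / (0.081 + 2.31) = 26.15/2.391 = 10.94 mg/L.

10.9 mg/L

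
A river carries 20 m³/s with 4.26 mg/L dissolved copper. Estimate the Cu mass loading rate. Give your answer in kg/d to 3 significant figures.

7360 kg/d

Mass flux = Q·C = 20 m³/s × 4.26 g/m³ = 85.2 g/s.
= 85.2 g/s × 86.4 = 7361 kg/d.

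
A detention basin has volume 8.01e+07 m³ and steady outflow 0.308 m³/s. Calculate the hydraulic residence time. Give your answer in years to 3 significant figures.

Q = 0.308 m³/s × 3.156e+07 s/yr = 9.72e+06 m³/yr.
Hydraulic residence time τ = V/Q = 8.01e+07/9.72e+06 = 8.241 yr.

8.24 yr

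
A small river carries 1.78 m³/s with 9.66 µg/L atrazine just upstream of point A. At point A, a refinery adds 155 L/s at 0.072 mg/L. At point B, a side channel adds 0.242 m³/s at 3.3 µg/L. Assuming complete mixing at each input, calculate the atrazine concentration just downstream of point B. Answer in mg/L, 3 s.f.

9.66 µg/L = 0.00966 mg/L.
155 L/s = 0.155 m³/s.
After input A: C = (1.78·0.00966 + 0.155·0.072) / 1.935 = 0.01465 mg/L.
3.3 µg/L = 0.0033 mg/L.
After input B: C = (1.935·0.01465 + 0.242·0.0033) / 2.177 = 0.01339 mg/L.

0.0134 mg/L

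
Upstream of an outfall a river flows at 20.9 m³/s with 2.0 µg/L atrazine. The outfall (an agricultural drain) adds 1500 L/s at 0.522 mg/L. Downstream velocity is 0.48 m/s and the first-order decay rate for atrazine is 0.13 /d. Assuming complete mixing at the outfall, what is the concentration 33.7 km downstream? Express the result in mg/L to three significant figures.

1500 L/s = 1.5 m³/s.
2.0 µg/L = 0.002 mg/L.
After complete mixing, C₀ = (1.5·0.522 + 20.9·0.002) / 22.4 = 0.03682 mg/L.
Travel time t = 3.37e+04 m / 0.48 m/s = 7.021e+04 s = 0.8126 d.
C = 0.03682·exp(−0.13·0.8126) = 0.03682·0.8998 = 0.03313 mg/L.

0.0331 mg/L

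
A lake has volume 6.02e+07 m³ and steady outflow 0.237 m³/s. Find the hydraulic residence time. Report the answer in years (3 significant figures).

8.05 yr

Q = 0.237 m³/s × 3.156e+07 s/yr = 7.479e+06 m³/yr.
Hydraulic residence time τ = V/Q = 6.02e+07/7.479e+06 = 8.049 yr.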